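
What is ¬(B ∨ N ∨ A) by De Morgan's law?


De Morgan's law: ¬(P ∨ Q ∨ R) ≡ ¬P ∧ ¬Q ∧ ¬R
¬(B ∨ N ∨ A) = ¬B ∧ ¬N ∧ ¬A

¬B ∧ ¬N ∧ ¬A


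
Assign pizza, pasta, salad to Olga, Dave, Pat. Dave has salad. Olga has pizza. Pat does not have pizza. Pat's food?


From clues:
  Dave → salad
  Olga → pizza
By elimination, Pat gets the remaining.

pasta


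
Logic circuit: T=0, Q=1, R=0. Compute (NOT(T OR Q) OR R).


T OR Q = 1
NOT(1) = 0
0 OR 0 = 0

0


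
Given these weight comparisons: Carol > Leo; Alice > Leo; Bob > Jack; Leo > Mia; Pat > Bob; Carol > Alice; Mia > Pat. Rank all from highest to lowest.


Constraints: Carol > Leo; Alice > Leo; Bob > Jack; Leo > Mia; Pat > Bob; Carol > Alice; Mia > Pat
Method: at each step, the next-highest is the one remaining person who never appears on the smaller side of a constraint between remaining people.
  Step 1: remaining {Leo, Mia, Bob, Alice, Carol, Pat, Jack}; on the smaller side: {Leo, Mia, Bob, Alice, Pat, Jack} → Carol is next (Carol > Leo; Carol > Alice).
  Step 2: remaining {Leo, Mia, Bob, Alice, Pat, Jack}; on the smaller side: {Leo, Mia, Bob, Pat, Jack} → Alice is next (Alice > Leo).
  Step 3: remaining {Leo, Mia, Bob, Pat, Jack}; on the smaller side: {Mia, Bob, Pat, Jack} → Leo is next (Leo > Mia).
  Step 4: remaining {Mia, Bob, Pat, Jack}; on the smaller side: {Bob, Pat, Jack} → Mia is next (Mia > Pat).
  Step 5: remaining {Bob, Pat, Jack}; on the smaller side: {Bob, Jack} → Pat is next (Pat > Bob).
  Step 6: remaining {Bob, Jack}; on the smaller side: {Jack} → Bob is next (Bob > Jack).
  Step 7: only Jack remains → lowest.
Final ranking (highest to lowest):

Carol > Alice > Leo > Mia > Pat > Bob > Jack


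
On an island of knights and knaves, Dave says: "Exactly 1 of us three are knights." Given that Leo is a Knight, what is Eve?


Dave claims exactly 1 knights among Dave, Leo, Eve.
Given: Leo is a Knight.

Case 1: Dave is a Knight (tells truth)
  Then exactly 1 of the three are knights.
  Counting Dave, Leo: 2 knight(s) so far. Need -1 more → impossible.
Case 2: Dave is a Knave (lies)
  Then the count is NOT 1.
  If Eve = Knave, count = 1 = 1 → claim would be true, contradicts lie.
  If Eve = Knight, count = 2 ≠ 1 → lie confirmed ✓

Eve is a Knight.

Knight


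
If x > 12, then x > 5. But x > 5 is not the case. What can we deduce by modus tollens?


Modus tollens: P → Q, ¬Q ⊢ ¬P
P: x > 12
Q: x > 5
We have P → Q and Q is false.
By modus tollens, P must be false.

It is not the case that x > 12


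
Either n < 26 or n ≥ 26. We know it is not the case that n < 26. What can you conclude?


Disjunctive syllogism: P ∨ Q, ¬P ⊢ Q
Disjunction: n < 26 ∨ n ≥ 26
We know it is not the case that n < 26.
By disjunctive syllogism, the other disjunct must be true.

n ≥ 26


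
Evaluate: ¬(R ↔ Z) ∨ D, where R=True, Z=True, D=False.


R = True, Z = True, D = False
Expression: ¬(R ↔ Z) ∨ D
Step 1: R ↔ Z = (True iff True) = True
Step 2: ¬(R ↔ Z) = NOT True = False
Step 3: (False) ∨ D = False OR False = False

False


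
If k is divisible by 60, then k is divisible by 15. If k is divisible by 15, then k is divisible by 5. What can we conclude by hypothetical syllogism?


Hypothetical syllogism: P → Q, Q → R ⊢ P → R
Premise 1: k is divisible by 60 → k is divisible by 15
Premise 2: k is divisible by 15 → k is divisible by 5
Chain the implications: the middle term (k is divisible by 15) links the two.
Conclusion: If k is divisible by 60, then k is divisible by 5.

If k is divisible by 60, then k is divisible by 5.


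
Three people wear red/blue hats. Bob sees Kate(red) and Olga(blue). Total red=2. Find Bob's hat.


Total red = 2, seen red = 1
Own red = 2 - 1 = 1
Bob's hat is red.

red


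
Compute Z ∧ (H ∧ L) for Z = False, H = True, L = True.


Z = False, H = True, L = True
Step 1: H ∧ L = True AND True = True
Step 2: Z ∧ True = False AND True = False
AND is true only when ALL operands are true.

False


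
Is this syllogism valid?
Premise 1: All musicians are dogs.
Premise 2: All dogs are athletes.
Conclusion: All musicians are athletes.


Premise 1: All musicians are dogs.
Premise 2: All dogs are athletes.
Conclusion: All musicians are athletes.
Barbara syllogism (AAA-1): All A are B, All B are C → All A are C.
Middle term (dogs) distributed in premise 2.

Valid


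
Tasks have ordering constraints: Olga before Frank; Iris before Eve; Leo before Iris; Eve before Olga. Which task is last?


Constraints: Olga before Frank; Iris before Eve; Leo before Iris; Eve before Olga
The last task can have nothing scheduled after it, so it must never appear on the left of a 'before'.
Tasks appearing before some other task: Olga, Iris, Leo, Eve.
The only task not in that list is Frank → it is last.

Frank


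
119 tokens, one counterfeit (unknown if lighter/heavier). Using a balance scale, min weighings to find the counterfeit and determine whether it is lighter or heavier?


Let n = 119. 238 possibilities (n tokens × lighter/heavier); each weighing has 3 outcomes.
Bound for k weighings: say the first weighing puts j tokens on each pan. If it tips, the 2j weighed tokens remain suspects (each with a known direction) and k-1 weighings give 3^(k-1) outcomes; 3^(k-1) is odd, so 2j ≤ 3^(k-1) - 1. If it balances, the n - 2j unweighed tokens remain with direction unknown: 2(n - 2j) ≤ 3^(k-1) - 1 by the same parity argument. Adding, n ≤ (3^(k-1) - 1) + (3^(k-1) - 1)/2 = (3^k - 3)/2, and the classical three-group strategy achieves this (3 tokens in 2 weighings, 12 in 3, 39 in 4, 120 in 5).
So we need the smallest k with (3^k - 3)/2 ≥ 119.
k = 4: (3^4 - 3)/2 = 39 < 119 ✗
k = 5: (3^5 - 3)/2 = 120 ≥ 119 ✓

5


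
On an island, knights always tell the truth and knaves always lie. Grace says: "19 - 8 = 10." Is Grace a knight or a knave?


Statement: "19 - 8 = 10."
Actual: 19 - 8 = 11
Claimed: 10
Statement is FALSE → Grace lies → Knave

Knave


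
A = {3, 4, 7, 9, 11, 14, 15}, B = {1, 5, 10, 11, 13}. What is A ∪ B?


A = {3, 4, 7, 9, 11, 14, 15}
B = {1, 5, 10, 11, 13}
Operation: union
All elements combined: 1, 3, 4, 5, 7, 9, 10, 11, 13, 14, 15

{1, 3, 4, 5, 7, 9, 10, 11, 13, 14, 15}


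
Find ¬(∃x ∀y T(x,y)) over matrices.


Original: ∃x ∀y T(x,y)
Rule: ¬∀→∃, ¬∃→∀, negate predicate.
Negation: ∀x ∃y ¬T(x,y)

∀x ∃y ¬T(x,y)


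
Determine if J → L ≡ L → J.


Expression 1: J → L
Expression 2: L → J
Truth table (J L | Expr1 Expr2):
  T T |   T     T
  T F |   F     T   ← differ
  F T |   T     F   ← differ
  F F |   T     T
Counterexample: J=T, L=F gives Expr1 = F but Expr2 = T, so the expressions are NOT logically equivalent.

No


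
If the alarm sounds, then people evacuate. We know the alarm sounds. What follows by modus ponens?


Modus ponens: P → Q, P ⊢ Q
P: the alarm sounds
Q: people evacuate
We have P → Q and P is true.
By modus ponens, Q must be true.

People evacuate


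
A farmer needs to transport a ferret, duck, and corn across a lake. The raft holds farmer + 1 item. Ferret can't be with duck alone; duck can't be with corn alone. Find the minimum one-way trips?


1. farmer+duck → 2. farmer ← 3. farmer+ferret → 4. farmer+duck ← 5. farmer+corn → 6. farmer ← 7. farmer+duck →
Minimum trips = 7

7


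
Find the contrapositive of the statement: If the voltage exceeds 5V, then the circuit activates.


Original: If the voltage exceeds 5V, then the circuit activates
Contrapositive: If ¬Q, then ¬P
Negate Q: not (the circuit activates)
Negate P: not (the voltage exceeds 5V)

If not (the circuit activates), then not (the voltage exceeds 5V).


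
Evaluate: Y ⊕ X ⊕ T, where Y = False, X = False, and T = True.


Y = False, X = False, T = True
Step 1: Y ⊕ X = False XOR False = False
Step 2: False ⊕ T = False XOR True = True
XOR is true when an odd number of operands are true.

True


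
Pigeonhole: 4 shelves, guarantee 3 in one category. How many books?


Pigeonhole: to guarantee k in one of n categories, need (k-1)×n + 1.
k = 3, n = 4
Minimum = (3-1) × 4 + 1 = 2 × 4 + 1

9


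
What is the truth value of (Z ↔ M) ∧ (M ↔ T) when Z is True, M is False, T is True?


Z = True, M = False, T = True
Step 1: Z ↔ M is true when Z and M have the same value. Result: False
Step 2: M ↔ T is true when M and T have the same value. Result: False
Step 3: False ∧ False = False

False


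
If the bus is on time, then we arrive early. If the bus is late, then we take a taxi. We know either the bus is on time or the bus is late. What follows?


Constructive dilemma: (P → Q) ∧ (R → S), P ∨ R ⊢ Q ∨ S
Premise 1: the bus is on time → we arrive early
Premise 2: the bus is late → we take a taxi
Premise 3: the bus is on time ∨ the bus is late
Case 1: Assuming the bus is on time, then by Premise 1, we arrive early.
Case 2: Assuming the bus is late, then by Premise 2, we take a taxi.
Since one of the bus is on time or the bus is late must hold, we get we arrive early or we take a taxi.

We arrive early or we take a taxi.


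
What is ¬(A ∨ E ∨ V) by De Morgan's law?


De Morgan's law: ¬(P ∨ Q ∨ R) ≡ ¬P ∧ ¬Q ∧ ¬R
¬(A ∨ E ∨ V) = ¬A ∧ ¬E ∧ ¬V

¬A ∧ ¬E ∧ ¬V


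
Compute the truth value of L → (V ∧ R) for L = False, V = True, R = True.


L = False, V = True, R = True
Step 1: V ∧ R = True AND True = True
Step 2: L → (True): false only when L=True and consequent=False.
Result: True

True


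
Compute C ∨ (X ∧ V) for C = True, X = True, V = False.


C = True, X = True, V = False
Step 1: X ∧ V = True AND False = False
Step 2: C ∨ False = True OR False = True
AND evaluated first (higher precedence); then OR applied.

True


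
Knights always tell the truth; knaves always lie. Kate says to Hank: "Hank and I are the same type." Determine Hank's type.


Kate says: "Hank and I are the same type."
Case 1: Kate is a Knight (truth-teller)
  Statement is true → they ARE the same → Hank is also a Knight
Case 2: Kate is a Knave (liar)
  Statement is false → they are NOT the same → Hank is a Knight
In both cases, Hank is a Knight.

Knight


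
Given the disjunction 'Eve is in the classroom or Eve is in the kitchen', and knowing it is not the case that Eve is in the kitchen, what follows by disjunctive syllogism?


Disjunctive syllogism: P ∨ Q, ¬P ⊢ Q
Disjunction: Eve is in the classroom ∨ Eve is in the kitchen
We know it is not the case that Eve is in the kitchen.
By disjunctive syllogism, the other disjunct must be true.

Eve is in the classroom


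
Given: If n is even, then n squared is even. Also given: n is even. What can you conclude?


Modus ponens: P → Q, P ⊢ Q
P: n is even
Q: n squared is even
We have P → Q and P is true.
By modus ponens, Q must be true.

n squared is even


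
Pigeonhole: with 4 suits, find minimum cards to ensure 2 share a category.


Pigeonhole: to guarantee k in one of n categories, need (k-1)×n + 1.
k = 2, n = 4
Minimum = (2-1) × 4 + 1 = 1 × 4 + 1

5


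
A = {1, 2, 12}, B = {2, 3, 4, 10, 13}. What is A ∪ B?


A = {1, 2, 12}
B = {2, 3, 4, 10, 13}
Operation: union
All elements combined: 1, 2, 3, 4, 10, 12, 13

{1, 2, 3, 4, 10, 12, 13}


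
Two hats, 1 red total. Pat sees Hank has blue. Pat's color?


Total red = 1, Hank = blue
Red accounted for: 0
Remaining for Pat: 1
Pat's hat is red.

red


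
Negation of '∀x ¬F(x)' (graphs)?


Original: ∀x ¬F(x)
Rule: ¬∀→∃, ¬∃→∀, negate predicate.
Negation: ∃x F(x)

∃x F(x)


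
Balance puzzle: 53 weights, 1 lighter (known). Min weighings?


Each weighing has 3 outcomes (left heavy / balance / right heavy), so k weighings distinguish at most 3^k cases; splitting into three near-equal groups achieves this.
Need 3^k ≥ 53: 3^3 = 27 < 53 ≤ 3^4 = 81
k = ⌈log₃(53)⌉ = 4

4


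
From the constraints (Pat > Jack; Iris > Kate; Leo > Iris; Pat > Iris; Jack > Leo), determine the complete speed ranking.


Constraints: Pat > Jack; Iris > Kate; Leo > Iris; Pat > Iris; Jack > Leo
Method: at each step, the next-highest is the one remaining person who never appears on the smaller side of a constraint between remaining people.
  Step 1: remaining {Iris, Jack, Pat, Kate, Leo}; on the smaller side: {Iris, Jack, Kate, Leo} → Pat is next (Pat > Jack; Pat > Iris).
  Step 2: remaining {Iris, Jack, Kate, Leo}; on the smaller side: {Iris, Kate, Leo} → Jack is next (Jack > Leo).
  Step 3: remaining {Iris, Kate, Leo}; on the smaller side: {Iris, Kate} → Leo is next (Leo > Iris).
  Step 4: remaining {Iris, Kate}; on the smaller side: {Kate} → Iris is next (Iris > Kate).
  Step 5: only Kate remains → lowest.
Final ranking (highest to lowest):

Pat > Jack > Leo > Iris > Kate


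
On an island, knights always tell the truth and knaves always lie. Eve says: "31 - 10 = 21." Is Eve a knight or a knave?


Statement: "31 - 10 = 21."
Actual: 31 - 10 = 21
Claimed: 21
Statement is TRUE → Eve tells the truth → Knight

Knight


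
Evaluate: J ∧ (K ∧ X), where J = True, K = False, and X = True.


J = True, K = False, X = True
Step 1: K ∧ X = False AND True = False
Step 2: J ∧ False = True AND False = False
AND is true only when ALL operands are true.

False


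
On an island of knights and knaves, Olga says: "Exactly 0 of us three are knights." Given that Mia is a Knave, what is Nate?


Olga claims exactly 0 knights among Olga, Mia, Nate.
Given: Mia is a Knave.

Case 1: Olga is a Knight (tells truth)
  Then exactly 0 of the three are knights.
  Counting Olga, Mia: 1 knight(s) so far. Need -1 more → impossible.
Case 2: Olga is a Knave (lies)
  Then the count is NOT 0.
  If Nate = Knave, count = 0 = 0 → claim would be true, contradicts lie.
  If Nate = Knight, count = 1 ≠ 0 → lie confirmed ✓

Nate is a Knight.

Knight


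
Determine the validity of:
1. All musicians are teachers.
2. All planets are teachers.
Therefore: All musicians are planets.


Premise 1: All musicians are teachers.
Premise 2: All planets are teachers.
Conclusion: All musicians are planets.
Fallacy: undistributed middle. teachers is predicate in both.
Counterexample: musicians and planets could be disjoint subsets of teachers.

Invalid


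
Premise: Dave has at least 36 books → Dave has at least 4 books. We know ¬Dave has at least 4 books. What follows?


Modus tollens: P → Q, ¬Q ⊢ ¬P
P: Dave has at least 36 books
Q: Dave has at least 4 books
We have P → Q and Q is false.
By modus tollens, P must be false.

It is not the case that Dave has at least 36 books


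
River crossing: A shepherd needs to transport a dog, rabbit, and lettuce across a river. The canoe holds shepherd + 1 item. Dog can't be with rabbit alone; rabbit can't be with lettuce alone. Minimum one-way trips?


1. shepherd+rabbit → 2. shepherd ← 3. shepherd+dog → 4. shepherd+rabbit ← 5. shepherd+lettuce → 6. shepherd ← 7. shepherd+rabbit →
Minimum trips = 7

7


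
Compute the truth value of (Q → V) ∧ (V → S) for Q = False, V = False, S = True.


Q = False, V = False, S = True
Step 1: Q → V is false only when Q=True and V=False. Result: True
Step 2: V → S is false only when V=True and S=False. Result: True
Step 3: True ∧ True = True

True


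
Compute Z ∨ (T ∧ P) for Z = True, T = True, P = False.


Z = True, T = True, P = False
Step 1: T ∧ P = True AND False = False
Step 2: Z ∨ False = True OR False = True
AND evaluated first (higher precedence); then OR applied.

True


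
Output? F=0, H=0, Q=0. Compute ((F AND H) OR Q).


F AND H = 0&0 = 0
0 OR 0 = 0

0


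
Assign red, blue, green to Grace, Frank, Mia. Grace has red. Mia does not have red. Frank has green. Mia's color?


From clues:
  Grace → red
  Frank → green
By elimination, Mia gets the remaining.

blue


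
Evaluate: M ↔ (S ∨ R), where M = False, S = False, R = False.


M = False, S = False, R = False
Step 1: S ∨ R = False OR False = False
Step 2: M ↔ (False): true when both sides have same truth value.
Result: False ↔ False = True

True


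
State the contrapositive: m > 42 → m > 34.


Original: If m > 42, then m > 34
Contrapositive: If ¬Q, then ¬P
Negate Q: not (m > 34)
Negate P: not (m > 42)

If not (m > 34), then not (m > 42).


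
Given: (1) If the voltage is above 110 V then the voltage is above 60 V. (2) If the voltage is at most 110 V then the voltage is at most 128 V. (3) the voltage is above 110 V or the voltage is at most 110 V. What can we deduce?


Constructive dilemma: (P → Q) ∧ (R → S), P ∨ R ⊢ Q ∨ S
Premise 1: the voltage is above 110 V → the voltage is above 60 V
Premise 2: the voltage is at most 110 V → the voltage is at most 128 V
Premise 3: the voltage is above 110 V ∨ the voltage is at most 110 V
Case 1: Assuming the voltage is above 110 V, then by Premise 1, the voltage is above 60 V.
Case 2: Assuming the voltage is at most 110 V, then by Premise 2, the voltage is at most 128 V.
Since one of the voltage is above 110 V or the voltage is at most 110 V must hold, we get the voltage is above 60 V or the voltage is at most 128 V.

The voltage is above 60 V or the voltage is at most 128 V.


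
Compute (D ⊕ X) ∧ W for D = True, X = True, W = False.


D = True, X = True, W = False
Step 1: D ⊕ X = True XOR True = False
Step 2: False ∧ W = False AND False = False
XOR true when exactly one of D,X is true; then AND with W.

False


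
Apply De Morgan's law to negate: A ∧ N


De Morgan's law: ¬(P ∧ Q) ≡ ¬P ∨ ¬Q
¬(A ∧ N) = ¬A ∨ ¬N

¬A ∨ ¬N


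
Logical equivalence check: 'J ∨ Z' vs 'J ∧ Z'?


Expression 1: J ∨ Z
Expression 2: J ∧ Z
Truth table (J Z | Expr1 Expr2):
  T T |   T     T
  T F |   T     F   ← differ
  F T |   T     F   ← differ
  F F |   F     F
Counterexample: J=T, Z=F gives Expr1 = T but Expr2 = F, so the expressions are NOT logically equivalent.

No


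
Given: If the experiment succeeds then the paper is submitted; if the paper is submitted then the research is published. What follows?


Hypothetical syllogism: P → Q, Q → R ⊢ P → R
Premise 1: the experiment succeeds → the paper is submitted
Premise 2: the paper is submitted → the research is published
Chain the implications: the middle term (the paper is submitted) links the two.
Conclusion: If the experiment succeeds, then the research is published.

If the experiment succeeds, then the research is published.


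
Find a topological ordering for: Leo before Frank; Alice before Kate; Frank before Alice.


Constraints: Leo before Frank; Alice before Kate; Frank before Alice
Method: repeatedly schedule the remaining task that has no remaining task required before it.
  Step 1: remaining {Alice, Leo, Kate, Frank}; every task except Leo still has a predecessor pending → schedule Leo.
  Step 2: remaining {Alice, Kate, Frank}; every task except Frank still has a predecessor pending → schedule Frank.
  Step 3: remaining {Alice, Kate}; every task except Alice still has a predecessor pending → schedule Alice.
  Step 4: only Kate remains → schedule Kate.
Resulting order:

Leo → Frank → Alice → Kate


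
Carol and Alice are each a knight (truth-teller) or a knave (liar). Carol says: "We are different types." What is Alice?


Carol says: "We are different types."
Case 1: Carol is a Knight (truth-teller)
  Statement is true → they ARE different → Alice is a Knave
Case 2: Carol is a Knave (liar)
  Statement is false → they are NOT different → Alice is a Knave
In both cases, Alice is a Knave.

Knave


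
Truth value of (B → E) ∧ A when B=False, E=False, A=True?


B = False, E = False, A = True
Expression: (B → E) ∧ A
Step 1: B → E = False → False (false only if B=True, E=False) = True
Step 2: (True) ∧ A = True AND True = True

True


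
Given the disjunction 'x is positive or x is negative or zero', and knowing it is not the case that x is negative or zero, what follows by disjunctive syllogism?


Disjunctive syllogism: P ∨ Q, ¬P ⊢ Q
Disjunction: x is positive ∨ x is negative or zero
We know it is not the case that x is negative or zero.
By disjunctive syllogism, the other disjunct must be true.

x is positive


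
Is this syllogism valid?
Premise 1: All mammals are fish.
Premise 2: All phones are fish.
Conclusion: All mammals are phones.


Premise 1: All mammals are fish.
Premise 2: All phones are fish.
Conclusion: All mammals are phones.
Fallacy: undistributed middle. fish is predicate in both.
Counterexample: mammals and phones could be disjoint subsets of fish.

Invalid


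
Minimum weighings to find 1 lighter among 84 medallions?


Each weighing has 3 outcomes (left heavy / balance / right heavy), so k weighings distinguish at most 3^k cases; splitting into three near-equal groups achieves this.
Need 3^k ≥ 84: 3^4 = 81 < 84 ≤ 3^5 = 243
k = ⌈log₃(84)⌉ = 5

5


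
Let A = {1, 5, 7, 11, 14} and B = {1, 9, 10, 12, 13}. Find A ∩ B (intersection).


A = {1, 5, 7, 11, 14}
B = {1, 9, 10, 12, 13}
Operation: intersection
Elements in both: 1

{1}


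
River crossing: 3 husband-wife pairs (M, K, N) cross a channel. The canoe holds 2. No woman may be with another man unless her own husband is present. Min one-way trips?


Label couples M, K, N (H = husband, W = wife).
Counting alone: 6 people, the canoe carries 2 and someone must bring it back, so each round trip nets at most +1 on the far side until the last crossing → at least 9 trips. The jealousy constraint makes 9 impossible; the shortest valid schedule has 11:
1. WM+WK →  (far: WM,WK; near: HM,HK,HN,WN)
2. WM ←       (far: WK; near: HM,HK,HN,WM,WN)
3. WM+WN →  (far: WM,WK,WN; near: HM,HK,HN)
4. WM ←       (far: WK,WN; near: HM,HK,HN,WM)
5. HK+HN →  (far: HK,WK,HN,WN; near: HM,WM)
6. HK+WK ←  (far: HN,WN; near: HM,WM,HK,WK)
7. HM+HK →  (far: HM,HK,HN,WN; near: WM,WK)
8. WN ←       (far: HM,HK,HN; near: WM,WK,WN)
9. WM+WK →  (far: HM,WM,HK,WK,HN; near: WN)
10. HN ←      (far: HM,WM,HK,WK; near: HN,WN)
11. HN+WN → (far: all six; near: empty)
In every state each wife is either with her husband or with no other man.
Minimum trips = 11

11


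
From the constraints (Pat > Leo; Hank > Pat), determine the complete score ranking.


Constraints: Pat > Leo; Hank > Pat
Method: at each step, the next-highest is the one remaining person who never appears on the smaller side of a constraint between remaining people.
  Step 1: remaining {Hank, Pat, Leo}; on the smaller side: {Pat, Leo} → Hank is next (Hank > Pat).
  Step 2: remaining {Pat, Leo}; on the smaller side: {Leo} → Pat is next (Pat > Leo).
  Step 3: only Leo remains → lowest.
Final ranking (highest to lowest):

Hank > Pat > Leo


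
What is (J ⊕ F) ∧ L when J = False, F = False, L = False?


J = False, F = False, L = False
Step 1: J ⊕ F = False XOR False = False
Step 2: False ∧ L = False AND False = False
XOR true when exactly one of J,F is true; then AND with L.

False


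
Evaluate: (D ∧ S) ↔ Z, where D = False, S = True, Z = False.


D = False, S = True, Z = False
Step 1: D ∧ S = False AND True = False
Step 2: (False) ↔ Z: true when both sides have same truth value.
Result: False ↔ False = True

True


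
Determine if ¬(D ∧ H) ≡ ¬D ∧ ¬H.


Expression 1: ¬(D ∧ H)
Expression 2: ¬D ∧ ¬H
Truth table (D H | Expr1 Expr2):
  T T |   F     F
  T F |   T     F   ← differ
  F T |   T     F   ← differ
  F F |   T     T
Counterexample: D=T, H=F gives Expr1 = T but Expr2 = F, so the expressions are NOT logically equivalent.

No


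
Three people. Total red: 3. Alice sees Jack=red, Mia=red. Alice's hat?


Total red = 3, seen red = 2
Own red = 3 - 2 = 1
Alice's hat is red.

red


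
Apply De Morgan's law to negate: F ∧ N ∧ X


De Morgan's law: ¬(P ∧ Q ∧ R) ≡ ¬P ∨ ¬Q ∨ ¬R
¬(F ∧ N ∧ X) = ¬F ∨ ¬N ∨ ¬X

¬F ∨ ¬N ∨ ¬X


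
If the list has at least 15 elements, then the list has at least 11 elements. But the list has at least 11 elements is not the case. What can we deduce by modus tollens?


Modus tollens: P → Q, ¬Q ⊢ ¬P
P: the list has at least 15 elements
Q: the list has at least 11 elements
We have P → Q and Q is false.
By modus tollens, P must be false.

It is not the case that the list has at least 15 elements


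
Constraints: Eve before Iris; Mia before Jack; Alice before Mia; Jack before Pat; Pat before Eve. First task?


Constraints: Eve before Iris; Mia before Jack; Alice before Mia; Jack before Pat; Pat before Eve
The first task can have nothing scheduled before it, so it must never appear on the right of a 'before'.
Tasks appearing after some 'before': Iris, Jack, Mia, Pat, Eve.
The only task not in that list is Alice → it is first.

Alice


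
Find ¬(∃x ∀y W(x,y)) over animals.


Original: ∃x ∀y W(x,y)
Rule: ¬∀→∃, ¬∃→∀, negate predicate.
Negation: ∀x ∃y ¬W(x,y)

∀x ∃y ¬W(x,y)


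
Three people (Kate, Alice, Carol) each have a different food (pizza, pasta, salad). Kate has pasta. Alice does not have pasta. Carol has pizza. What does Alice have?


From clues:
  Carol → pizza
  Kate → pasta
By elimination, Alice gets the remaining.

salad


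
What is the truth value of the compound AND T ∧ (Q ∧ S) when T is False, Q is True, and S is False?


T = False, Q = True, S = False
Step 1: Q ∧ S = True AND False = False
Step 2: T ∧ False = False AND False = False
AND is true only when ALL operands are true.

False


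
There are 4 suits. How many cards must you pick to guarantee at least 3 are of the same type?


Pigeonhole: to guarantee k in one of n categories, need (k-1)×n + 1.
k = 3, n = 4
Minimum = (3-1) × 4 + 1 = 2 × 4 + 1

9


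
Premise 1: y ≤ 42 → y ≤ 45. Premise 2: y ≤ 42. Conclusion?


Modus ponens: P → Q, P ⊢ Q
P: y ≤ 42
Q: y ≤ 45
We have P → Q and P is true.
By modus ponens, Q must be true.

y ≤ 45


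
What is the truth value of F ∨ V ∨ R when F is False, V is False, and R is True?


F = False, V = False, R = True
Step 1: F ∨ V = False OR False = False
Step 2: False ∨ R = False OR True = True
OR is true when at least one operand is true.

True


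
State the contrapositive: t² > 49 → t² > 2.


Original: If t² > 49, then t² > 2
Contrapositive: If ¬Q, then ¬P
Negate Q: not (t² > 2)
Negate P: not (t² > 49)

If not (t² > 2), then not (t² > 49).


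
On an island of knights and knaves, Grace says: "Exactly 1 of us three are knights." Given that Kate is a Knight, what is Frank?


Grace claims exactly 1 knights among Grace, Kate, Frank.
Given: Kate is a Knight.

Case 1: Grace is a Knight (tells truth)
  Then exactly 1 of the three are knights.
  Counting Grace, Kate: 2 knight(s) so far. Need -1 more → impossible.
Case 2: Grace is a Knave (lies)
  Then the count is NOT 1.
  If Frank = Knave, count = 1 = 1 → claim would be true, contradicts lie.
  If Frank = Knight, count = 2 ≠ 1 → lie confirmed ✓

Frank is a Knight.

Knight


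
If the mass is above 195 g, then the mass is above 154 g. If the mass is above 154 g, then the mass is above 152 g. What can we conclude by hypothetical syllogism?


Hypothetical syllogism: P → Q, Q → R ⊢ P → R
Premise 1: the mass is above 195 g → the mass is above 154 g
Premise 2: the mass is above 154 g → the mass is above 152 g
Chain the implications: the middle term (the mass is above 154 g) links the two.
Conclusion: If the mass is above 195 g, then the mass is above 152 g.

If the mass is above 195 g, then the mass is above 152 g.


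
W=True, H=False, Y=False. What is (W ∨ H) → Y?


W = True, H = False, Y = False
Expression: (W ∨ H) → Y
Step 1: W ∨ H = True OR False = True
Step 2: (True) → Y = True → False (false only if antecedent True and consequent False) = False

False


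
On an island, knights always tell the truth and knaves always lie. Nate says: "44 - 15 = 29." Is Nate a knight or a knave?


Statement: "44 - 15 = 29."
Actual: 44 - 15 = 29
Claimed: 29
Statement is TRUE → Nate tells the truth → Knight

Knight


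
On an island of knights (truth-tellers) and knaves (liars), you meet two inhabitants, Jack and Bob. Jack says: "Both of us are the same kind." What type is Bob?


Jack says: "Both of us are the same kind."
Case 1: Jack is a Knight (truth-teller)
  Statement is true → they ARE the same → Bob is also a Knight
Case 2: Jack is a Knave (liar)
  Statement is false → they are NOT the same → Bob is a Knight
In both cases, Bob is a Knight.

Knight


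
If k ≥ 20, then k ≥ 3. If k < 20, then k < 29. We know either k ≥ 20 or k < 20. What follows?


Constructive dilemma: (P → Q) ∧ (R → S), P ∨ R ⊢ Q ∨ S
Premise 1: k ≥ 20 → k ≥ 3
Premise 2: k < 20 → k < 29
Premise 3: k ≥ 20 ∨ k < 20
Case 1: Assuming k ≥ 20, then by Premise 1, k ≥ 3.
Case 2: Assuming k < 20, then by Premise 2, k < 29.
Since one of k ≥ 20 or k < 20 must hold, we get k ≥ 3 or k < 29.

k ≥ 3 or k < 29.


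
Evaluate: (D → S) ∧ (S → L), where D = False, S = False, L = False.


D = False, S = False, L = False
Step 1: D → S is false only when D=True and S=False. Result: True
Step 2: S → L is false only when S=True and L=False. Result: True
Step 3: True ∧ True = True

True


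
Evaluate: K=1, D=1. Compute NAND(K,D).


K AND D = 1
NOT(1) = 0

0


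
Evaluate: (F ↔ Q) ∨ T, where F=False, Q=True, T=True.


F = False, Q = True, T = True
Expression: (F ↔ Q) ∨ T
Step 1: F ↔ Q = (False iff True) (true when values match) = False
Step 2: (False) ∨ T = False OR True = True

True


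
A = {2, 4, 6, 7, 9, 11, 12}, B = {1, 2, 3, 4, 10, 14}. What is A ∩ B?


A = {2, 4, 6, 7, 9, 11, 12}
B = {1, 2, 3, 4, 10, 14}
Operation: intersection
Elements in both: 2, 4

{2, 4}


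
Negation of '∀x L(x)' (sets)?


Original: ∀x L(x)
Rule: ¬∀→∃, ¬∃→∀, negate predicate.
Negation: ∃x ¬L(x)

∃x ¬L(x)


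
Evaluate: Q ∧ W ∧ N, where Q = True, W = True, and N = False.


Q = True, W = True, N = False
Step 1: Q ∧ W = True AND True = True
Step 2: (True) ∧ N = (True) AND False = False
AND is true only when ALL operands are true.

False


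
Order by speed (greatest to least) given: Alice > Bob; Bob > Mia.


Constraints: Alice > Bob; Bob > Mia
Method: at each step, the next-highest is the one remaining person who never appears on the smaller side of a constraint between remaining people.
  Step 1: remaining {Mia, Bob, Alice}; on the smaller side: {Mia, Bob} → Alice is next (Alice > Bob).
  Step 2: remaining {Mia, Bob}; on the smaller side: {Mia} → Bob is next (Bob > Mia).
  Step 3: only Mia remains → lowest.
Final ranking (highest to lowest):

Alice > Bob > Mia


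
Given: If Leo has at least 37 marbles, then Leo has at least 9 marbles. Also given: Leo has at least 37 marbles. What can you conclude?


Modus ponens: P → Q, P ⊢ Q
P: Leo has at least 37 marbles
Q: Leo has at least 9 marbles
We have P → Q and P is true.
By modus ponens, Q must be true.

Leo has at least 9 marbles


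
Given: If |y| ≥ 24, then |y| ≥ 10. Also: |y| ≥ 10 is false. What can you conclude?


Modus tollens: P → Q, ¬Q ⊢ ¬P
P: |y| ≥ 24
Q: |y| ≥ 10
We have P → Q and Q is false.
By modus tollens, P must be false.

It is not the case that |y| ≥ 24


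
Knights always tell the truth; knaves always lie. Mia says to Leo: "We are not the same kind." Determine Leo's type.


Mia says: "We are not the same kind."
Case 1: Mia is a Knight (truth-teller)
  Statement is true → they ARE different → Leo is a Knave
Case 2: Mia is a Knave (liar)
  Statement is false → they are NOT different → Leo is a Knave
In both cases, Leo is a Knave.

Knave


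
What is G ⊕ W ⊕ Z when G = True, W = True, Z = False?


G = True, W = True, Z = False
Step 1: G ⊕ W = True XOR True = False
Step 2: False ⊕ Z = False XOR False = False
XOR is true when an odd number of operands are true.

False


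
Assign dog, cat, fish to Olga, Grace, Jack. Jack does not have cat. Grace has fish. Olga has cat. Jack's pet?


From clues:
  Olga → cat
  Grace → fish
By elimination, Jack gets the remaining.

dog


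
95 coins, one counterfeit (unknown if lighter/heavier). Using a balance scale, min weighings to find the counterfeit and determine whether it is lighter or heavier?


Let n = 95. 190 possibilities (n coins × lighter/heavier); each weighing has 3 outcomes.
Bound for k weighings: say the first weighing puts j coins on each pan. If it tips, the 2j weighed coins remain suspects (each with a known direction) and k-1 weighings give 3^(k-1) outcomes; 3^(k-1) is odd, so 2j ≤ 3^(k-1) - 1. If it balances, the n - 2j unweighed coins remain with direction unknown: 2(n - 2j) ≤ 3^(k-1) - 1 by the same parity argument. Adding, n ≤ (3^(k-1) - 1) + (3^(k-1) - 1)/2 = (3^k - 3)/2, and the classical three-group strategy achieves this (3 coins in 2 weighings, 12 in 3, 39 in 4, 120 in 5).
So we need the smallest k with (3^k - 3)/2 ≥ 95.
k = 4: (3^4 - 3)/2 = 39 < 95 ✗
k = 5: (3^5 - 3)/2 = 120 ≥ 95 ✓

5


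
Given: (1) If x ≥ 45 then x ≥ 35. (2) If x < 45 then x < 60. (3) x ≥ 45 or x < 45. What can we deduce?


Constructive dilemma: (P → Q) ∧ (R → S), P ∨ R ⊢ Q ∨ S
Premise 1: x ≥ 45 → x ≥ 35
Premise 2: x < 45 → x < 60
Premise 3: x ≥ 45 ∨ x < 45
Case 1: Assuming x ≥ 45, then by Premise 1, x ≥ 35.
Case 2: Assuming x < 45, then by Premise 2, x < 60.
Since one of x ≥ 45 or x < 45 must hold, we get x ≥ 35 or x < 60.

x ≥ 35 or x < 60.


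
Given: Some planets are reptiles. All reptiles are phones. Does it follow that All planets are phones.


Premise 1: Some planets are reptiles.
Premise 2: All reptiles are phones.
Conclusion: All planets are phones.
Fallacy: illicit minor. The minor term (planets) is distributed in the conclusion ('All planets ...') but undistributed in its premise ('Some planets are reptiles' doesn't cover all planets).
Only 'Some planets are phones' follows, not 'All'.

Invalid


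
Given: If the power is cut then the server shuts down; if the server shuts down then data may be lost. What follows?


Hypothetical syllogism: P → Q, Q → R ⊢ P → R
Premise 1: the power is cut → the server shuts down
Premise 2: the server shuts down → data may be lost
Chain the implications: the middle term (the server shuts down) links the two.
Conclusion: If the power is cut, then data may be lost.

If the power is cut, then data may be lost.


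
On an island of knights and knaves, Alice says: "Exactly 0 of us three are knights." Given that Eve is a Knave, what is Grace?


Alice claims exactly 0 knights among Alice, Eve, Grace.
Given: Eve is a Knave.

Case 1: Alice is a Knight (tells truth)
  Then exactly 0 of the three are knights.
  Counting Alice, Eve: 1 knight(s) so far. Need -1 more → impossible.
Case 2: Alice is a Knave (lies)
  Then the count is NOT 0.
  If Grace = Knave, count = 0 = 0 → claim would be true, contradicts lie.
  If Grace = Knight, count = 1 ≠ 0 → lie confirmed ✓

Grace is a Knight.

Knight


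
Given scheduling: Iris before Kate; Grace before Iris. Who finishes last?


Constraints: Iris before Kate; Grace before Iris
The last task can have nothing scheduled after it, so it must never appear on the left of a 'before'.
Tasks appearing before some other task: Iris, Grace.
The only task not in that list is Kate → it is last.

Kate


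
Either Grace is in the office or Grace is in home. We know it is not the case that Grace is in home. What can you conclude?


Disjunctive syllogism: P ∨ Q, ¬P ⊢ Q
Disjunction: Grace is in the office ∨ Grace is in home
We know it is not the case that Grace is in home.
By disjunctive syllogism, the other disjunct must be true.

Grace is in the office


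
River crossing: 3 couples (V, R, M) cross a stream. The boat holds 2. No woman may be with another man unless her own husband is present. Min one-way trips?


Label couples V, R, M (H = husband, W = wife).
Counting alone: 6 people, the boat carries 2 and someone must bring it back, so each round trip nets at most +1 on the far side until the last crossing → at least 9 trips. The jealousy constraint makes 9 impossible; the shortest valid schedule has 11:
1. WV+WR →  (far: WV,WR; near: HV,HR,HM,WM)
2. WV ←       (far: WR; near: HV,HR,HM,WV,WM)
3. WV+WM →  (far: WV,WR,WM; near: HV,HR,HM)
4. WV ←       (far: WR,WM; near: HV,HR,HM,WV)
5. HR+HM →  (far: HR,WR,HM,WM; near: HV,WV)
6. HR+WR ←  (far: HM,WM; near: HV,WV,HR,WR)
7. HV+HR →  (far: HV,HR,HM,WM; near: WV,WR)
8. WM ←       (far: HV,HR,HM; near: WV,WR,WM)
9. WV+WR →  (far: HV,WV,HR,WR,HM; near: WM)
10. HM ←      (far: HV,WV,HR,WR; near: HM,WM)
11. HM+WM → (far: all six; near: empty)
In every state each wife is either with her husband or with no other man.
Minimum trips = 11

11


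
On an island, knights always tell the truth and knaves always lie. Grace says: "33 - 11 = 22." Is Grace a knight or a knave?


Statement: "33 - 11 = 22."
Actual: 33 - 11 = 22
Claimed: 22
Statement is TRUE → Grace tells the truth → Knight

Knight


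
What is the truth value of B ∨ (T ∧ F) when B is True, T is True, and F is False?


B = True, T = True, F = False
Step 1: T ∧ F = True AND False = False
Step 2: B ∨ False = True OR False = True
AND evaluated first (higher precedence); then OR applied.

True


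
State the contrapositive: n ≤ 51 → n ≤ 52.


Original: If n ≤ 51, then n ≤ 52
Contrapositive: If ¬Q, then ¬P
Negate Q: not (n ≤ 52)
Negate P: not (n ≤ 51)

If not (n ≤ 52), then not (n ≤ 51).


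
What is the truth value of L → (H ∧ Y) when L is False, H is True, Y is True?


L = False, H = True, Y = True
Step 1: H ∧ Y = True AND True = True
Step 2: L → (True): false only when L=True and consequent=False.
Result: True

True


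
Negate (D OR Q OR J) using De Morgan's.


De Morgan's law: ¬(P ∨ Q ∨ R) ≡ ¬P ∧ ¬Q ∧ ¬R
¬(D ∨ Q ∨ J) = ¬D ∧ ¬Q ∧ ¬J

¬D ∧ ¬Q ∧ ¬J


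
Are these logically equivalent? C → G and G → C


Expression 1: C → G
Expression 2: G → C
Truth table (C G | Expr1 Expr2):
  T T |   T     T
  T F |   F     T   ← differ
  F T |   T     F   ← differ
  F F |   T     T
Counterexample: C=T, G=F gives Expr1 = F but Expr2 = T, so the expressions are NOT logically equivalent.

No


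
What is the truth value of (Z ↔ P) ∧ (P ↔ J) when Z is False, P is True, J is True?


Z = False, P = True, J = True
Step 1: Z ↔ P is true when Z and P have the same value. Result: False
Step 2: P ↔ J is true when P and J have the same value. Result: True
Step 3: False ∧ True = False

False


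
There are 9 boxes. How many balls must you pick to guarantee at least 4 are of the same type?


Pigeonhole: to guarantee k in one of n categories, need (k-1)×n + 1.
k = 4, n = 9
Minimum = (4-1) × 9 + 1 = 3 × 9 + 1

28


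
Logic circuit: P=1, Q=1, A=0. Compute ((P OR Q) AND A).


P OR Q = 1|1 = 1
1 AND 0 = 0

0


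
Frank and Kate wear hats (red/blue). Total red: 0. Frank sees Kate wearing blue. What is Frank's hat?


Total red = 0, Kate = blue
Red accounted for: 0
Remaining for Frank: 0
Frank's hat is blue.

blue


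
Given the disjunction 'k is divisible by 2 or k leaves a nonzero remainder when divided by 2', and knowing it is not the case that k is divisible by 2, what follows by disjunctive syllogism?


Disjunctive syllogism: P ∨ Q, ¬P ⊢ Q
Disjunction: k is divisible by 2 ∨ k leaves a nonzero remainder when divided by 2
We know it is not the case that k is divisible by 2.
By disjunctive syllogism, the other disjunct must be true.

k leaves a nonzero remainder when divided by 2
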